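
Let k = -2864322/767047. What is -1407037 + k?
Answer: -1079266374061/767047 ≈ -1.4070e+6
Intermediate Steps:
k = -2864322/767047 (k = -2864322*1/767047 = -2864322/767047 ≈ -3.7342)
-1407037 + k = -1407037 - 2864322/767047 = -1079266374061/767047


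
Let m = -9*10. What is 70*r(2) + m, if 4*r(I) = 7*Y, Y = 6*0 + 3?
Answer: 555/2 ≈ 277.50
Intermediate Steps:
Y = 3 (Y = 0 + 3 = 3)
r(I) = 21/4 (r(I) = (7*3)/4 = (¼)*21 = 21/4)
m = -90
70*r(2) + m = 70*(21/4) - 90 = 735/2 - 90 = 555/2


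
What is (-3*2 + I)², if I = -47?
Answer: 2809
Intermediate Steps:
(-3*2 + I)² = (-3*2 - 47)² = (-6 - 47)² = (-53)² = 2809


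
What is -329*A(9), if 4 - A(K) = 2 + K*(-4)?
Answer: -12502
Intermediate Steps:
A(K) = 2 + 4*K (A(K) = 4 - (2 + K*(-4)) = 4 - (2 - 4*K) = 4 + (-2 + 4*K) = 2 + 4*K)
-329*A(9) = -329*(2 + 4*9) = -329*(2 + 36) = -329*38 = -12502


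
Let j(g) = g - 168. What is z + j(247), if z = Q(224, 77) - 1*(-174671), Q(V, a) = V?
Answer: 174974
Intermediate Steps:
j(g) = -168 + g
z = 174895 (z = 224 - 1*(-174671) = 224 + 174671 = 174895)
z + j(247) = 174895 + (-168 + 247) = 174895 + 79 = 174974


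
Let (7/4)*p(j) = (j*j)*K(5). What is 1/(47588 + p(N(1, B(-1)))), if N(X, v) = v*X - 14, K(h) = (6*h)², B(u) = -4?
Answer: 7/1499516 ≈ 4.6682e-6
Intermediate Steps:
K(h) = 36*h²
N(X, v) = -14 + X*v (N(X, v) = X*v - 14 = -14 + X*v)
p(j) = 3600*j²/7 (p(j) = 4*((j*j)*(36*5²))/7 = 4*(j²*(36*25))/7 = 4*(j²*900)/7 = 4*(900*j²)/7 = 3600*j²/7)
1/(47588 + p(N(1, B(-1)))) = 1/(47588 + 3600*(-14 + 1*(-4))²/7) = 1/(47588 + 3600*(-14 - 4)²/7) = 1/(47588 + (3600/7)*(-18)²) = 1/(47588 + (3600/7)*324) = 1/(47588 + 1166400/7) = 1/(1499516/7) = 7/1499516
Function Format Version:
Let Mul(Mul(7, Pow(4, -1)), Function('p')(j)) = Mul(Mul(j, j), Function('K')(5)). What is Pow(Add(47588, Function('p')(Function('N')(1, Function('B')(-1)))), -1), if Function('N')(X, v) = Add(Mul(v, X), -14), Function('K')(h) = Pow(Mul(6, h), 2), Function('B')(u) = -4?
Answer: Rational(7, 1499516) ≈ 4.6682e-6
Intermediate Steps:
Function('K')(h) = Mul(36, Pow(h, 2))
Function('N')(X, v) = Add(-14, Mul(X, v)) (Function('N')(X, v) = Add(Mul(X, v), -14) = Add(-14, Mul(X, v)))
Function('p')(j) = Mul(Rational(3600, 7), Pow(j, 2)) (Function('p')(j) = Mul(Rational(4, 7), Mul(Mul(j, j), Mul(36, Pow(5, 2)))) = Mul(Rational(4, 7), Mul(Pow(j, 2), Mul(36, 25))) = Mul(Rational(4, 7), Mul(Pow(j, 2), 900)) = Mul(Rational(4, 7), Mul(900, Pow(j, 2))) = Mul(Rational(3600, 7), Pow(j, 2)))
Pow(Add(47588, Function('p')(Function('N')(1, Function('B')(-1)))), -1) = Pow(Add(47588, Mul(Rational(3600, 7), Pow(Add(-14, Mul(1, -4)), 2))), -1) = Pow(Add(47588, Mul(Rational(3600, 7), Pow(Add(-14, -4), 2))), -1) = Pow(Add(47588, Mul(Rational(3600, 7), Pow(-18, 2))), -1) = Pow(Add(47588, Mul(Rational(3600, 7), 324)), -1) = Pow(Add(47588, Rational(1166400, 7)), -1) = Pow(Rational(1499516, 7), -1) = Rational(7, 1499516)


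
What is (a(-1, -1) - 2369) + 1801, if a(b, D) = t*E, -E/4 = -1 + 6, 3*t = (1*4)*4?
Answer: -2024/3 ≈ -674.67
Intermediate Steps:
t = 16/3 (t = ((1*4)*4)/3 = (4*4)/3 = (⅓)*16 = 16/3 ≈ 5.3333)
E = -20 (E = -4*(-1 + 6) = -4*5 = -20)
a(b, D) = -320/3 (a(b, D) = (16/3)*(-20) = -320/3)
(a(-1, -1) - 2369) + 1801 = (-320/3 - 2369) + 1801 = -7427/3 + 1801 = -2024/3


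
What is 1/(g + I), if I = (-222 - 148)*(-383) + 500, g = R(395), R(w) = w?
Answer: 1/142605 ≈ 7.0124e-6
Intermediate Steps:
g = 395
I = 142210 (I = -370*(-383) + 500 = 141710 + 500 = 142210)
1/(g + I) = 1/(395 + 142210) = 1/142605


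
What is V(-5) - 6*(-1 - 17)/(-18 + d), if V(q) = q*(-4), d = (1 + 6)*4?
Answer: 154/5 ≈ 30.800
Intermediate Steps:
d = 28 (d = 7*4 = 28)
V(q) = -4*q
V(-5) - 6*(-1 - 17)/(-18 + d) = -4*(-5) - 6*(-1 - 17)/(-18 + 28) = 20 - (-108)/10 = 20 - 6*(-9/5) = 20 + 54/5 = 154/5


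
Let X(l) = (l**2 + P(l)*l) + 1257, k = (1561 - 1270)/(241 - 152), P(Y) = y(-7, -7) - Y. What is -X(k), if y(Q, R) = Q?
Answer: -109836/89 ≈ -1234.1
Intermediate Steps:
P(Y) = -7 - Y
k = 291/89 ≈ 3.2697
X(l) = 1257 + l**2 + l*(-7 - l) (X(l) = (l**2 + (-7 - l)*l) + 1257 = (l**2 + l*(-7 - l)) + 1257 = 1257 + l**2 + l*(-7 - l))
-X(k) = -(1257 - 7*291/89) = -(1257 - 2037/89) = -1*109836/89 = -109836/89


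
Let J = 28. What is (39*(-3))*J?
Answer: -3276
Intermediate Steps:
(39*(-3))*J = (39*(-3))*28 = -117*28 = -3276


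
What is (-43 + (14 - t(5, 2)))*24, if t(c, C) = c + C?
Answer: -864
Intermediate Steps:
t(c, C) = C + c
(-43 + (14 - t(5, 2)))*24 = (-43 + (14 - (2 + 5)))*24 = (-43 + (14 - 1*7))*24 = (-43 + (14 - 7))*24 = (-43 + 7)*24 = -36*24 = -864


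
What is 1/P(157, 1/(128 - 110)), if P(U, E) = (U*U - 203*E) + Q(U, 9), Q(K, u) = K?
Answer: 18/446305 ≈ 4.0331e-5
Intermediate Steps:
P(U, E) = U + U**2 - 203*E (P(U, E) = (U*U - 203*E) + U = (U**2 - 203*E) + U = U + U**2 - 203*E)
1/P(157, 1/(128 - 110)) = 1/(157 + 157**2 - 203/(128 - 110)) = 1/(157 + 24649 - 203/18) = 1/(446305/18) = 18/446305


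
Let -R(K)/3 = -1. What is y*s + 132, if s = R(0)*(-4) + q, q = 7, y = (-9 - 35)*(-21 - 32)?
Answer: -11528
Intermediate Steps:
y = 2332 (y = -44*(-53) = 2332)
R(K) = 3 (R(K) = -3*(-1) = 3)
s = -5 (s = 3*(-4) + 7 = -12 + 7 = -5)
y*s + 132 = 2332*(-5) + 132 = -11660 + 132 = -11528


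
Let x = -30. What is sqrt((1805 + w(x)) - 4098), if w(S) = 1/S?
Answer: I*sqrt(2063730)/30 ≈ 47.886*I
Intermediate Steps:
sqrt((1805 + w(x)) - 4098) = sqrt((1805 + 1/(-30)) - 4098) = sqrt((1805 - 1/30) - 4098) = sqrt(54149/30 - 4098) = sqrt(-68791/30) = I*sqrt(2063730)/30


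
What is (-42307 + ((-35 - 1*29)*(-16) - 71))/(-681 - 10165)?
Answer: 713/187 ≈ 3.8128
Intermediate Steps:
(-42307 + ((-35 - 1*29)*(-16) - 71))/(-681 - 10165) = (-42307 + ((-35 - 29)*(-16) - 71))/(-10846) = (-42307 + (-64*(-16) - 71))*(-1/10846) = (-42307 + (1024 - 71))*(-1/10846) = (-42307 + 953)*(-1/10846) = -41354*(-1/10846) = 713/187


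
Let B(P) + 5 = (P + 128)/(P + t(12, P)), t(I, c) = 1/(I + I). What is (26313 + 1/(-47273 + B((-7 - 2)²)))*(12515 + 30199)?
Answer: 51673231798328889/45975347 ≈ 1.1239e+9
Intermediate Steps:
t(I, c) = 1/(2*I)
B(P) = -5 + (128 + P)/(1/24 + P) (B(P) = -5 + (P + 128)/(P + (½)/12) = -5 + (128 + P)/(P + (½)*(1/12)) = -5 + (128 + P)/(P + 1/24) = -5 + (128 + P)/(1/24 + P))
(26313 + 1/(-47273 + B((-7 - 2)²)))*(12515 + 30199) = (26313 + 1/(-47273 + (3067 - 96*(-7 - 2)²)/(1 + 24*(-7 - 2)²)))*(12515 + 30199) = (26313 + 1/(-47273 + (3067 - 96*(-9)²)/(1 + 24*(-9)²)))*42714 = (26313 + 1/(-47273 + (3067 - 96*81)/(1 + 24*81)))*42714 = (26313 + 1/(-47273 + (3067 - 7776)/(1 + 1944)))*42714 = (26313 + 1/(-47273 - 4709/1945))*42714 = (26313 + 1/(-91950694/1945))*42714 = (26313 - 1945/91950694)*42714 = (2419498609277/91950694)*42714 = 51673231798328889/45975347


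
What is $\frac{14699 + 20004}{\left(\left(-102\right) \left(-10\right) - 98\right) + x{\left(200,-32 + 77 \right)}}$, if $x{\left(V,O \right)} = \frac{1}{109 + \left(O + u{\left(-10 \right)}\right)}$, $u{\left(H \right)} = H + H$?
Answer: $\frac{4650202}{123549} \approx 37.639$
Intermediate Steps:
$u{\left(H \right)} = 2 H$
$x{\left(V,O \right)} = \frac{1}{89 + O}$ ($x{\left(V,O \right)} = \frac{1}{109 + \left(O + 2 \left(-10\right)\right)} = \frac{1}{109 + \left(O - 20\right)} = \frac{1}{109 + \left(-20 + O\right)} = \frac{1}{89 + O}$)
$\frac{14699 + 20004}{\left(\left(-102\right) \left(-10\right) - 98\right) + x{\left(200,-32 + 77 \right)}} = \frac{14699 + 20004}{\left(\left(-102\right) \left(-10\right) - 98\right) + \frac{1}{89 + \left(-32 + 77\right)}} = \frac{34703}{\left(1020 - 98\right) + \frac{1}{89 + 45}} = \frac{34703}{922 + \frac{1}{134}} = \frac{34703}{\frac{123549}{134}} = 34703 \cdot \frac{134}{123549} = \frac{4650202}{123549}$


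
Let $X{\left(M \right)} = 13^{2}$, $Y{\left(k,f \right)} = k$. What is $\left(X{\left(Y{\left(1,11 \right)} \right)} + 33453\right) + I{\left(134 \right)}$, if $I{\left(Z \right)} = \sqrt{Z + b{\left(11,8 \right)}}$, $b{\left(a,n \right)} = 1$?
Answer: $33622 + 3 \sqrt{15} \approx 33634.0$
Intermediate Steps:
$X{\left(M \right)} = 169$
$I{\left(Z \right)} = \sqrt{1 + Z}$ ($I{\left(Z \right)} = \sqrt{Z + 1} = \sqrt{1 + Z}$)
$\left(X{\left(Y{\left(1,11 \right)} \right)} + 33453\right) + I{\left(134 \right)} = \left(169 + 33453\right) + \sqrt{1 + 134} = 33622 + \sqrt{135} = 33622 + 3 \sqrt{15}$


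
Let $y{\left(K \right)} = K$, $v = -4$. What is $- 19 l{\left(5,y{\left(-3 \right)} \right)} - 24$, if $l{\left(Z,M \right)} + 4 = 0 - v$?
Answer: $-24$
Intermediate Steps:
$l{\left(Z,M \right)} = 0$ ($l{\left(Z,M \right)} = -4 + \left(0 - -4\right) = -4 + \left(0 + 4\right) = -4 + 4 = 0$)
$- 19 l{\left(5,y{\left(-3 \right)} \right)} - 24 = \left(-19\right) 0 - 24 = 0 - 24 = -24$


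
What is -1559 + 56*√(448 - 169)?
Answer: -1559 + 168*√31 ≈ -623.62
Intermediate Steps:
-1559 + 56*√(448 - 169) = -1559 + 56*√279 = -1559 + 56*(3*√31) = -1559 + 168*√31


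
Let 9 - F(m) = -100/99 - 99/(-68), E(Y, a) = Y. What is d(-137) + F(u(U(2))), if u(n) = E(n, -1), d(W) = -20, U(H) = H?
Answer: -77053/6732 ≈ -11.446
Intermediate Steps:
u(n) = n
F(m) = 57587/6732 (F(m) = 9 - (-100/99 - 99/(-68)) = 9 - (-100*1/99 - 99*(-1/68)) = 9 - (-100/99 + 99/68) = 9 - 1*3001/6732 = 9 - 3001/6732 = 57587/6732)
d(-137) + F(u(U(2))) = -20 + 57587/6732 = -77053/6732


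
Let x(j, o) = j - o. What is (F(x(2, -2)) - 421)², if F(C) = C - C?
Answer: 177241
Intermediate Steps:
F(C) = 0
(F(x(2, -2)) - 421)² = (0 - 421)² = (-421)² = 177241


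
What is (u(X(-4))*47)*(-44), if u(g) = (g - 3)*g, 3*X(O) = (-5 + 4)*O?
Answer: 41360/9 ≈ 4595.6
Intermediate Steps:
X(O) = -O/3 (X(O) = ((-5 + 4)*O)/3 = (-O)/3 = -O/3)
u(g) = g*(-3 + g) (u(g) = (-3 + g)*g = g*(-3 + g))
(u(X(-4))*47)*(-44) = (((-⅓*(-4))*(-3 - ⅓*(-4)))*47)*(-44) = ((4*(-3 + 4/3)/3)*47)*(-44) = (((4/3)*(-5/3))*47)*(-44) = -20/9*47*(-44) = -940/9*(-44) = 41360/9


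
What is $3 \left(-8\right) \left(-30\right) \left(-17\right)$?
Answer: $-12240$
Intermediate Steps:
$3 \left(-8\right) \left(-30\right) \left(-17\right) = \left(-24\right) \left(-30\right) \left(-17\right) = 720 \left(-17\right) = -12240$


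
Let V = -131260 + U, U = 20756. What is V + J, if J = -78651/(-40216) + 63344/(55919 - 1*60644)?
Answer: -21000212198729/190020600 ≈ -1.1052e+5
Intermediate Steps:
V = -110504 (V = -131260 + 20756 = -110504)
J = -2175816329/190020600 (J = -78651*(-1/40216) + 63344/(55919 - 60644) = 78651/40216 + 63344/(-4725) = 78651/40216 + 63344*(-1/4725) = 78651/40216 - 63344/4725 = -2175816329/190020600 ≈ -11.450)
V + J = -110504 - 2175816329/190020600 = -21000212198729/190020600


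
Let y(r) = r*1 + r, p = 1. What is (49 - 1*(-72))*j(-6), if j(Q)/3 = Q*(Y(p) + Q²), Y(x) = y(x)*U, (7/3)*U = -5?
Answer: -483516/7 ≈ -69074.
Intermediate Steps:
U = -15/7 (U = (3/7)*(-5) = -15/7 ≈ -2.1429)
y(r) = 2*r (y(r) = r + r = 2*r)
Y(x) = -30*x/7 (Y(x) = (2*x)*(-15/7) = -30*x/7)
j(Q) = 3*Q*(-30/7 + Q²) (j(Q) = 3*(Q*(-30/7*1 + Q²)) = 3*(Q*(-30/7 + Q²)) = 3*Q*(-30/7 + Q²))
(49 - 1*(-72))*j(-6) = (49 - 1*(-72))*(3*(-6)*(-30/7 + (-6)²)) = (49 + 72)*(3*(-6)*(-30/7 + 36)) = 121*(3*(-6)*(222/7)) = 121*(-3996/7) = -483516/7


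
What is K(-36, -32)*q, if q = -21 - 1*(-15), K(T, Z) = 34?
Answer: -204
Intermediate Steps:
q = -6 (q = -21 + 15 = -6)
K(-36, -32)*q = 34*(-6) = -204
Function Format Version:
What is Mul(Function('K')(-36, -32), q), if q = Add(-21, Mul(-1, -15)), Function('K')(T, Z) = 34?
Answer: -204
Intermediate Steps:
q = -6 (q = Add(-21, 15) = -6)
Mul(Function('K')(-36, -32), q) = Mul(34, -6) = -204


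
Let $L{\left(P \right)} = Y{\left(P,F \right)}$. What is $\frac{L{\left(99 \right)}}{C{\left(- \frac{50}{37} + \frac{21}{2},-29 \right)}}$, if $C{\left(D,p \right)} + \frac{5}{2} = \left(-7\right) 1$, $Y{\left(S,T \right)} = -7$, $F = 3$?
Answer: $\frac{14}{19} \approx 0.73684$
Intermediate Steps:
$L{\left(P \right)} = -7$
$C{\left(D,p \right)} = - \frac{19}{2}$ ($C{\left(D,p \right)} = - \frac{5}{2} - 7 = - \frac{19}{2}$)
$\frac{L{\left(99 \right)}}{C{\left(- \frac{50}{37} + \frac{21}{2},-29 \right)}} = - \frac{7}{- \frac{19}{2}} = \left(-7\right) \left(- \frac{2}{19}\right) = \frac{14}{19}$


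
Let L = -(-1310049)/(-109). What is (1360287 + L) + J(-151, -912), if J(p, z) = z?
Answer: 146861826/109 ≈ 1.3474e+6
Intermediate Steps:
L = -1310049/109 (L = -(-1310049)*(-1)/109 = -11197*117/109 = -1310049/109 ≈ -12019.)
(1360287 + L) + J(-151, -912) = (1360287 - 1310049/109) - 912 = 146961234/109 - 912 = 146861826/109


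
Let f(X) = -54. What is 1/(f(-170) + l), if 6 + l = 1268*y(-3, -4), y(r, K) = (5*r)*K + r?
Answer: 1/72216 ≈ 1.3847e-5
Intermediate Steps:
y(r, K) = r + 5*K*r (y(r, K) = 5*K*r + r = r + 5*K*r)
l = 72270 (l = -6 + 1268*(-3*(1 + 5*(-4))) = -6 + 1268*(-3*(1 - 20)) = -6 + 1268*(-3*(-19)) = -6 + 1268*57 = -6 + 72276 = 72270)
1/(f(-170) + l) = 1/(-54 + 72270) = 1/72216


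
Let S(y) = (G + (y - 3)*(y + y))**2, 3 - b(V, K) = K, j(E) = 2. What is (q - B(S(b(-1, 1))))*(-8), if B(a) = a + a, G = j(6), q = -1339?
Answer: 10776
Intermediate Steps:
b(V, K) = 3 - K
G = 2
S(y) = (2 + 2*y*(-3 + y))**2 (S(y) = (2 + (y - 3)*(y + y))**2 = (2 + (-3 + y)*(2*y))**2 = (2 + 2*y*(-3 + y))**2)
B(a) = 2*a
(q - B(S(b(-1, 1))))*(-8) = (-1339 - 2*4*(1 + (3 - 1*1)**2 - 3*(3 - 1*1))**2)*(-8) = (-1339 - 2*4*(1 + (3 - 1)**2 - 3*(3 - 1))**2)*(-8) = (-1339 - 2*4*(1 + 2**2 - 3*2)**2)*(-8) = (-1339 - 2*4*(1 + 4 - 6)**2)*(-8) = (-1339 - 2*4*(-1)**2)*(-8) = (-1339 - 2*4*1)*(-8) = (-1339 - 2*4)*(-8) = (-1339 - 1*8)*(-8) = (-1339 - 8)*(-8) = -1347*(-8) = 10776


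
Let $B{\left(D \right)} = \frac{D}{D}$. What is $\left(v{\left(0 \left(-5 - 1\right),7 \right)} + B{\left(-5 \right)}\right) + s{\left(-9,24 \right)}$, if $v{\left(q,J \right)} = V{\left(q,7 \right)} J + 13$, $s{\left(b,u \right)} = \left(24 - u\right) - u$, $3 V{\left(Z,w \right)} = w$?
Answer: $\frac{19}{3} \approx 6.3333$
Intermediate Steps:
$V{\left(Z,w \right)} = \frac{w}{3}$
$s{\left(b,u \right)} = 24 - 2 u$
$v{\left(q,J \right)} = 13 + \frac{7 J}{3}$ ($v{\left(q,J \right)} = \frac{1}{3} \cdot 7 J + 13 = \frac{7 J}{3} + 13 = 13 + \frac{7 J}{3}$)
$B{\left(D \right)} = 1$
$\left(v{\left(0 \left(-5 - 1\right),7 \right)} + B{\left(-5 \right)}\right) + s{\left(-9,24 \right)} = \left(\left(13 + \frac{7}{3} \cdot 7\right) + 1\right) + \left(24 - 48\right) = \left(\left(13 + \frac{49}{3}\right) + 1\right) + \left(24 - 48\right) = \left(\frac{88}{3} + 1\right) - 24 = \frac{91}{3} - 24 = \frac{19}{3}$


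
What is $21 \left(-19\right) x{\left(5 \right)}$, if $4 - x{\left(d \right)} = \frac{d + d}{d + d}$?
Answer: $-1197$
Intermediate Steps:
$x{\left(d \right)} = 3$ ($x{\left(d \right)} = 4 - \frac{d + d}{d + d} = 4 - \frac{2 d}{2 d} = 4 - 2 d \frac{1}{2 d} = 4 - 1 = 3$)
$21 \left(-19\right) x{\left(5 \right)} = 21 \left(-19\right) 3 = \left(-399\right) 3 = -1197$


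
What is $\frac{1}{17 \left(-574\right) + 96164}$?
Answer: $\frac{1}{86406} \approx 1.1573 \cdot 10^{-5}$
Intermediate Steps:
$\frac{1}{17 \left(-574\right) + 96164} = \frac{1}{-9758 + 96164} = \frac{1}{86406}$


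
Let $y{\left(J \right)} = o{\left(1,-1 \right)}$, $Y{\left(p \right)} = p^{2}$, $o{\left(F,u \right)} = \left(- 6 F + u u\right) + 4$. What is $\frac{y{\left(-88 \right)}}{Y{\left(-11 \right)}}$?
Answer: $- \frac{1}{121} \approx -0.0082645$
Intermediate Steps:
$o{\left(F,u \right)} = 4 + u^{2} - 6 F$ ($o{\left(F,u \right)} = \left(- 6 F + u^{2}\right) + 4 = \left(u^{2} - 6 F\right) + 4 = 4 + u^{2} - 6 F$)
$y{\left(J \right)} = -1$ ($y{\left(J \right)} = 4 + \left(-1\right)^{2} - 6 = 4 + 1 - 6 = -1$)
$\frac{y{\left(-88 \right)}}{Y{\left(-11 \right)}} = - \frac{1}{\left(-11\right)^{2}} = - \frac{1}{121}$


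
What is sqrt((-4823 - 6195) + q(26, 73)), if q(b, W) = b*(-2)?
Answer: 3*I*sqrt(1230) ≈ 105.21*I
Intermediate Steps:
q(b, W) = -2*b
sqrt((-4823 - 6195) + q(26, 73)) = sqrt((-4823 - 6195) - 2*26) = sqrt(-11018 - 52) = sqrt(-11070) = 3*I*sqrt(1230)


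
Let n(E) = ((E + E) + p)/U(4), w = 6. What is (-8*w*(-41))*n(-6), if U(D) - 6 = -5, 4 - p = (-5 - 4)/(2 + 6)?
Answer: -13530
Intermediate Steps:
p = 41/8 (p = 4 - (-5 - 4)/(2 + 6) = 4 - (-9)/8 = 4 - 1*(-9/8) = 4 + 9/8 = 41/8 ≈ 5.1250)
U(D) = 1 (U(D) = 6 - 5 = 1)
n(E) = 41/8 + 2*E (n(E) = ((E + E) + 41/8)/1 = (2*E + 41/8)*1 = (41/8 + 2*E)*1 = 41/8 + 2*E)
(-8*w*(-41))*n(-6) = (-8*6*(-41))*(41/8 + 2*(-6)) = (-48*(-41))*(41/8 - 12) = 1968*(-55/8) = -13530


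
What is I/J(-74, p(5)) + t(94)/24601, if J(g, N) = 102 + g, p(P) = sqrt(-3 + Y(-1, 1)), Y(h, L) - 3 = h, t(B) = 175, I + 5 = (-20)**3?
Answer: -196926105/688828 ≈ -285.89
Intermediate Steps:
I = -8005 (I = -5 + (-20)**3 = -5 - 8000 = -8005)
Y(h, L) = 3 + h
p(P) = I (p(P) = sqrt(-3 + (3 - 1)) = sqrt(-3 + 2) = sqrt(-1) = I)
I/J(-74, p(5)) + t(94)/24601 = -8005/(102 - 74) + 175/24601 = -8005/28 + 175*(1/24601) = -8005*1/28 + 175/24601 = -8005/28 + 175/24601 = -196926105/688828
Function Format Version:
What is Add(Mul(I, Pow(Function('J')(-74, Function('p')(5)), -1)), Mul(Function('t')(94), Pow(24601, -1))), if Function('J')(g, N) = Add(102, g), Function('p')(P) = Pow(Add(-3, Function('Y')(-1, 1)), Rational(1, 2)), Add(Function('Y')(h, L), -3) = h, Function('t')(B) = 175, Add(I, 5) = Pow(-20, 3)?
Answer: Rational(-196926105, 688828) ≈ -285.89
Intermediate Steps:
I = -8005 (I = Add(-5, Pow(-20, 3)) = Add(-5, -8000) = -8005)
Function('Y')(h, L) = Add(3, h)
Function('p')(P) = I (Function('p')(P) = Pow(Add(-3, Add(3, -1)), Rational(1, 2)) = Pow(Add(-3, 2), Rational(1, 2)) = Pow(-1, Rational(1, 2)) = I)
Add(Mul(I, Pow(Function('J')(-74, Function('p')(5)), -1)), Mul(Function('t')(94), Pow(24601, -1))) = Add(Mul(-8005, Pow(Add(102, -74), -1)), Mul(175, Pow(24601, -1))) = Add(Mul(-8005, Pow(28, -1)), Mul(175, Rational(1, 24601))) = Add(Mul(-8005, Rational(1, 28)), Rational(175, 24601)) = Add(Rational(-8005, 28), Rational(175, 24601)) = Rational(-196926105, 688828)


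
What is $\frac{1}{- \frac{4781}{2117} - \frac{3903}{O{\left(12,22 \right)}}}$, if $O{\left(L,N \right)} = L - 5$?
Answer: $- \frac{14819}{8296118} \approx -0.0017863$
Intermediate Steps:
$O{\left(L,N \right)} = -5 + L$
$\frac{1}{- \frac{4781}{2117} - \frac{3903}{O{\left(12,22 \right)}}} = \frac{1}{- \frac{4781}{2117} - \frac{3903}{-5 + 12}} = \frac{1}{\left(-4781\right) \frac{1}{2117} - \frac{3903}{7}} = \frac{1}{- \frac{4781}{2117} - \frac{3903}{7}} = \frac{1}{- \frac{8296118}{14819}} = - \frac{14819}{8296118}$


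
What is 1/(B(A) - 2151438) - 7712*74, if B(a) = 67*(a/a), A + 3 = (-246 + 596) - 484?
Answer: -1227761613249/2151371 ≈ -5.7069e+5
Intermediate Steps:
A = -137 (A = -3 + ((-246 + 596) - 484) = -3 + (350 - 484) = -3 - 134 = -137)
B(a) = 67 (B(a) = 67*1 = 67)
1/(B(A) - 2151438) - 7712*74 = 1/(67 - 2151438) - 7712*74 = 1/(-2151371) - 570688 = -1/2151371 - 570688 = -1227761613249/2151371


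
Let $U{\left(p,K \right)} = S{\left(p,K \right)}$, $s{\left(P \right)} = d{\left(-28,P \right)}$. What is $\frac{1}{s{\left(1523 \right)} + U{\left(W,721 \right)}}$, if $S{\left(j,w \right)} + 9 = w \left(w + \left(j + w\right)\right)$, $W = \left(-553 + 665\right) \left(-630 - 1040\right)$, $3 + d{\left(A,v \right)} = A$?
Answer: $- \frac{1}{133816198} \approx -7.4729 \cdot 10^{-9}$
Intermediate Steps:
$d{\left(A,v \right)} = -3 + A$
$W = -187040$ ($W = 112 \left(-1670\right) = -187040$)
$s{\left(P \right)} = -31$ ($s{\left(P \right)} = -3 - 28 = -31$)
$S{\left(j,w \right)} = -9 + w \left(j + 2 w\right)$ ($S{\left(j,w \right)} = -9 + w \left(w + \left(j + w\right)\right) = -9 + w \left(j + 2 w\right)$)
$U{\left(p,K \right)} = -9 + 2 K^{2} + K p$ ($U{\left(p,K \right)} = -9 + 2 K^{2} + p K = -9 + 2 K^{2} + K p$)
$\frac{1}{s{\left(1523 \right)} + U{\left(W,721 \right)}} = \frac{1}{-31 + \left(-9 + 2 \cdot 721^{2} + 721 \left(-187040\right)\right)} = \frac{1}{-31 - 133816167} = \frac{1}{-133816198} = - \frac{1}{133816198}$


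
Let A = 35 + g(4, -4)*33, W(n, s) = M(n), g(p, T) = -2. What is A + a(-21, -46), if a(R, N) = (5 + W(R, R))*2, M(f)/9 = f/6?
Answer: -84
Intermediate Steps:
M(f) = 3*f/2 (M(f) = 9*(f/6) = 3*f/2)
W(n, s) = 3*n/2
a(R, N) = 10 + 3*R (a(R, N) = (5 + 3*R/2)*2 = 10 + 3*R)
A = -31 (A = 35 - 2*33 = 35 - 66 = -31)
A + a(-21, -46) = -31 + (10 + 3*(-21)) = -31 + (10 - 63) = -31 - 53 = -84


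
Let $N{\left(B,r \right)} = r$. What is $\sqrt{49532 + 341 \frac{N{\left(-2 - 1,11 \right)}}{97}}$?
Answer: $\frac{\sqrt{466410435}}{97} \approx 222.64$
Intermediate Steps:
$\sqrt{49532 + 341 \frac{N{\left(-2 - 1,11 \right)}}{97}} = \sqrt{49532 + 341 \cdot \frac{11}{97}} = \sqrt{49532 + \frac{3751}{97}} = \sqrt{\frac{4808355}{97}} = \frac{\sqrt{466410435}}{97}$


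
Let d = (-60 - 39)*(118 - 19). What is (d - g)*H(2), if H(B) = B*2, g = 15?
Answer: -39264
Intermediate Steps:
d = -9801 (d = -99*99 = -9801)
H(B) = 2*B
(d - g)*H(2) = (-9801 - 1*15)*(2*2) = (-9801 - 15)*4 = -9816*4 = -39264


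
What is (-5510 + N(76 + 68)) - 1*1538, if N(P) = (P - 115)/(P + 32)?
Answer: -1240419/176 ≈ -7047.8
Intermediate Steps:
N(P) = (-115 + P)/(32 + P)
(-5510 + N(76 + 68)) - 1*1538 = (-5510 + (-115 + (76 + 68))/(32 + (76 + 68))) - 1*1538 = (-5510 + (-115 + 144)/(32 + 144)) - 1538 = (-5510 + 29/176) - 1538 = -969731/176 - 1538 = -1240419/176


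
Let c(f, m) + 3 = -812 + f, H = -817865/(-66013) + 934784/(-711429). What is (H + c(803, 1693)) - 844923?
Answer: -39680637601014602/46963562577 ≈ -8.4492e+5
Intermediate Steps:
H = 520144982893/46963562577 (H = -817865*(-1/66013) + 934784*(-1/711429) = 817865/66013 - 934784/711429 = 520144982893/46963562577 ≈ 11.076)
c(f, m) = -815 + f (c(f, m) = -3 + (-812 + f) = -815 + f)
(H + c(803, 1693)) - 844923 = (520144982893/46963562577 + (-815 + 803)) - 844923 = (520144982893/46963562577 - 12) - 844923 = -43417768031/46963562577 - 844923 = -39680637601014602/46963562577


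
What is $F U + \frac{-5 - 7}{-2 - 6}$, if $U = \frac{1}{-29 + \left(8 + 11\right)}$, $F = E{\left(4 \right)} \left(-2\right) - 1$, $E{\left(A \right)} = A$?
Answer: $\frac{12}{5} \approx 2.4$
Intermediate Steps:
$F = -9$ ($F = 4 \left(-2\right) - 1 = -8 - 1 = -9$)
$U = - \frac{1}{10}$ ($U = \frac{1}{-29 + 19} = \frac{1}{-10} = - \frac{1}{10} \approx -0.1$)
$F U + \frac{-5 - 7}{-2 - 6} = \left(-9\right) \left(- \frac{1}{10}\right) + \frac{-5 - 7}{-2 - 6} = \frac{9}{10} - \frac{12}{-8} = \frac{9}{10} - - \frac{3}{2} = \frac{9}{10} + \frac{3}{2} = \frac{12}{5}$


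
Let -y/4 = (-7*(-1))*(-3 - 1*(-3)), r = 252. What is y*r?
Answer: 0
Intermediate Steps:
y = 0 (y = -4*(-7*(-1))*(-3 - 1*(-3)) = -28*(-3 + 3) = -28*0 = -4*0 = 0)
y*r = 0*252 = 0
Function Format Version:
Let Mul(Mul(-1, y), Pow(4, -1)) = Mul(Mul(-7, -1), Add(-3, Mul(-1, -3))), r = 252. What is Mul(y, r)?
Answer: 0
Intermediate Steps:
y = 0 (y = Mul(-4, Mul(Mul(-7, -1), Add(-3, Mul(-1, -3)))) = Mul(-4, Mul(7, Add(-3, 3))) = Mul(-4, Mul(7, 0)) = Mul(-4, 0) = 0)
Mul(y, r) = Mul(0, 252) = 0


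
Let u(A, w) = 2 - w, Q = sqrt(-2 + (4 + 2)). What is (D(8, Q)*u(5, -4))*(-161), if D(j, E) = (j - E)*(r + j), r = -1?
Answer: -40572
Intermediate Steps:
Q = 2 (Q = sqrt(-2 + 6) = sqrt(4) = 2)
D(j, E) = (-1 + j)*(j - E) (D(j, E) = (j - E)*(-1 + j) = (-1 + j)*(j - E))
(D(8, Q)*u(5, -4))*(-161) = ((2 + 8**2 - 1*8 - 1*2*8)*(2 - 1*(-4)))*(-161) = ((2 + 64 - 8 - 16)*(2 + 4))*(-161) = (42*6)*(-161) = 252*(-161) = -40572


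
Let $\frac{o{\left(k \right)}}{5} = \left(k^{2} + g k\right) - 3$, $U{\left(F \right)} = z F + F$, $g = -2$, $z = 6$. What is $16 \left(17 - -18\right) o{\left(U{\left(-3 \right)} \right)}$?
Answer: $1344000$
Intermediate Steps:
$U{\left(F \right)} = 7 F$ ($U{\left(F \right)} = 6 F + F = 7 F$)
$o{\left(k \right)} = -15 - 10 k + 5 k^{2}$ ($o{\left(k \right)} = 5 \left(\left(k^{2} - 2 k\right) - 3\right) = 5 \left(-3 + k^{2} - 2 k\right) = -15 - 10 k + 5 k^{2}$)
$16 \left(17 - -18\right) o{\left(U{\left(-3 \right)} \right)} = 16 \left(17 - -18\right) \left(-15 - 10 \cdot 7 \left(-3\right) + 5 \left(7 \left(-3\right)\right)^{2}\right) = 16 \left(17 + 18\right) \left(-15 - -210 + 5 \left(-21\right)^{2}\right) = 16 \cdot 35 \left(-15 + 210 + 5 \cdot 441\right) = 560 \left(-15 + 210 + 2205\right) = 560 \cdot 2400 = 1344000$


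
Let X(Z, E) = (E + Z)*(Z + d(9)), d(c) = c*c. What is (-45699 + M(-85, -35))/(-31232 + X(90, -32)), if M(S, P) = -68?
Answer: 45767/21314 ≈ 2.1473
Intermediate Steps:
d(c) = c**2
X(Z, E) = (81 + Z)*(E + Z) (X(Z, E) = (E + Z)*(Z + 9**2) = (E + Z)*(Z + 81) = (E + Z)*(81 + Z) = (81 + Z)*(E + Z))
(-45699 + M(-85, -35))/(-31232 + X(90, -32)) = (-45699 - 68)/(-31232 + (90**2 + 81*(-32) + 81*90 - 32*90)) = -45767/(-31232 + (8100 - 2592 + 7290 - 2880)) = -45767/(-31232 + 9918) = -45767/(-21314) = -45767*(-1/21314) = 45767/21314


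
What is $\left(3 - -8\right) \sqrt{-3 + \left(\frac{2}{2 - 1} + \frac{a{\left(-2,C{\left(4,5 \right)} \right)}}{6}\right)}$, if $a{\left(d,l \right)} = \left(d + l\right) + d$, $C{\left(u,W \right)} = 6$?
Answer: $\frac{11 i \sqrt{6}}{3} \approx 8.9815 i$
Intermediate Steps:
$a{\left(d,l \right)} = l + 2 d$
$\left(3 - -8\right) \sqrt{-3 + \left(\frac{2}{2 - 1} + \frac{a{\left(-2,C{\left(4,5 \right)} \right)}}{6}\right)} = \left(3 - -8\right) \sqrt{-3 + \left(\frac{2}{2 - 1} + \frac{6 + 2 \left(-2\right)}{6}\right)} = \left(3 + 8\right) \sqrt{-3 + \left(\frac{2}{1} + \left(6 - 4\right) \frac{1}{6}\right)} = 11 \sqrt{-3 + \left(2 \cdot 1 + 2 \cdot \frac{1}{6}\right)} = 11 \sqrt{-3 + \left(2 + \frac{1}{3}\right)} = 11 \sqrt{-3 + \frac{7}{3}} = 11 \sqrt{- \frac{2}{3}} = 11 \frac{i \sqrt{6}}{3} = \frac{11 i \sqrt{6}}{3}$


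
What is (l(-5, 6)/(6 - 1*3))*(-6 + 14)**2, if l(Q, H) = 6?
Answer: 128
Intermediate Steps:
(l(-5, 6)/(6 - 1*3))*(-6 + 14)**2 = (6/(6 - 1*3))*(-6 + 14)**2 = (6/(6 - 3))*8**2 = (6/3)*64 = (6*(1/3))*64 = 2*64 = 128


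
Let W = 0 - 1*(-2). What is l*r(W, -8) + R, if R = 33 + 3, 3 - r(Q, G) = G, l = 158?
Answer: 1774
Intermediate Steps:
W = 2 (W = 0 + 2 = 2)
r(Q, G) = 3 - G
R = 36
l*r(W, -8) + R = 158*(3 - 1*(-8)) + 36 = 158*(3 + 8) + 36 = 158*11 + 36 = 1738 + 36 = 1774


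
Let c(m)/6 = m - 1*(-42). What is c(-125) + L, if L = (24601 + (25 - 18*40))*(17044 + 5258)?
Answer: 533151114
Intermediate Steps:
c(m) = 252 + 6*m (c(m) = 6*(m - 1*(-42)) = 6*(m + 42) = 6*(42 + m) = 252 + 6*m)
L = 533151612 (L = (24601 + (25 - 720))*22302 = (24601 - 695)*22302 = 23906*22302 = 533151612)
c(-125) + L = (252 + 6*(-125)) + 533151612 = (252 - 750) + 533151612 = -498 + 533151612 = 533151114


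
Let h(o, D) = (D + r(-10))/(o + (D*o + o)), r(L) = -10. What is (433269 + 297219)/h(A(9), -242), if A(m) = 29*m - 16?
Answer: 170447200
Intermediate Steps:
A(m) = -16 + 29*m
h(o, D) = (-10 + D)/(2*o + D*o) (h(o, D) = (D - 10)/(o + (D*o + o)) = (-10 + D)/(o + (o + D*o)) = (-10 + D)/(2*o + D*o))
(433269 + 297219)/h(A(9), -242) = (433269 + 297219)/(((-10 - 242)/((-16 + 29*9)*(2 - 242)))) = 730488/((-252/((-16 + 261)*(-240)))) = 730488/((-1/240*(-252)/245)) = 730488/(((1/245)*(-1/240)*(-252))) = 730488/(3/700) = 730488*(700/3) = 170447200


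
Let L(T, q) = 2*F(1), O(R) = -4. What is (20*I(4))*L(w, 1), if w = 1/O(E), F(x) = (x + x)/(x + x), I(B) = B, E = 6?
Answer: 160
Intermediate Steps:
F(x) = 1 (F(x) = (2*x)/((2*x)) = (2*x)*(1/(2*x)) = 1)
w = -¼ (w = 1/(-4) = -¼ ≈ -0.25000)
L(T, q) = 2 (L(T, q) = 2*1 = 2)
(20*I(4))*L(w, 1) = (20*4)*2 = 80*2 = 160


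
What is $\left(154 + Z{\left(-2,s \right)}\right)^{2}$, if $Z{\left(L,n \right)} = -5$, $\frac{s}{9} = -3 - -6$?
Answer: $22201$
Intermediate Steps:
$s = 27$ ($s = 9 \left(-3 - -6\right) = 9 \left(-3 + 6\right) = 9 \cdot 3 = 27$)
$\left(154 + Z{\left(-2,s \right)}\right)^{2} = \left(154 - 5\right)^{2} = 149^{2} = 22201$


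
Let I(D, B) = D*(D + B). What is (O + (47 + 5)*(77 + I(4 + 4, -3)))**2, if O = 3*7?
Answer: 37271025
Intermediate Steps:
I(D, B) = D*(B + D)
O = 21
(O + (47 + 5)*(77 + I(4 + 4, -3)))**2 = (21 + (47 + 5)*(77 + (4 + 4)*(-3 + (4 + 4))))**2 = (21 + 52*(77 + 8*(-3 + 8)))**2 = (21 + 52*(77 + 8*5))**2 = (21 + 52*(77 + 40))**2 = (21 + 52*117)**2 = (21 + 6084)**2 = 6105**2 = 37271025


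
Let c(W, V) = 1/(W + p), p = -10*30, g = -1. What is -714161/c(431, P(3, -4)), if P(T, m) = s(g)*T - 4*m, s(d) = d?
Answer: -93555091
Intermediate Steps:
p = -300
P(T, m) = -T - 4*m
c(W, V) = 1/(-300 + W) (c(W, V) = 1/(W - 300) = 1/(-300 + W))
-714161/c(431, P(3, -4)) = -714161/(1/(-300 + 431)) = -714161/(1/131) = -714161/1/131 = -714161*131 = -93555091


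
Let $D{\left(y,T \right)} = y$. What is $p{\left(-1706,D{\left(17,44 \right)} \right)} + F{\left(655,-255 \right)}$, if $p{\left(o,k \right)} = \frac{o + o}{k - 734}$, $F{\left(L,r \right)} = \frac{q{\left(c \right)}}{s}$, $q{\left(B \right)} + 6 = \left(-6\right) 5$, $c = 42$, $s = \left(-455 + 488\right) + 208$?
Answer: $\frac{796480}{172797} \approx 4.6093$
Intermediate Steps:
$s = 241$ ($s = 33 + 208 = 241$)
$q{\left(B \right)} = -36$ ($q{\left(B \right)} = -6 - 30 = -36$)
$F{\left(L,r \right)} = - \frac{36}{241}$
$p{\left(o,k \right)} = \frac{2 o}{-734 + k}$
$p{\left(-1706,D{\left(17,44 \right)} \right)} + F{\left(655,-255 \right)} = 2 \left(-1706\right) \frac{1}{-734 + 17} - \frac{36}{241} = 2 \left(-1706\right) \frac{1}{-717} - \frac{36}{241} = 2 \left(-1706\right) \left(- \frac{1}{717}\right) - \frac{36}{241} = \frac{3412}{717} - \frac{36}{241} = \frac{796480}{172797}$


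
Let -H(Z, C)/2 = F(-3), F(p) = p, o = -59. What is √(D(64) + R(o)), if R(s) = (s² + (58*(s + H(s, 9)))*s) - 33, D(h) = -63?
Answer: √184751 ≈ 429.83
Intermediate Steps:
H(Z, C) = 6 (H(Z, C) = -2*(-3) = 6)
R(s) = -33 + s² + s*(348 + 58*s) (R(s) = (s² + (58*(s + 6))*s) - 33 = (s² + (58*(6 + s))*s) - 33 = (s² + (348 + 58*s)*s) - 33 = (s² + s*(348 + 58*s)) - 33 = -33 + s² + s*(348 + 58*s))
√(D(64) + R(o)) = √(-63 + (-33 + 59*(-59)² + 348*(-59))) = √(-63 + (-33 + 59*3481 - 20532)) = √(-63 + (-33 + 205379 - 20532)) = √(-63 + 184814) = √184751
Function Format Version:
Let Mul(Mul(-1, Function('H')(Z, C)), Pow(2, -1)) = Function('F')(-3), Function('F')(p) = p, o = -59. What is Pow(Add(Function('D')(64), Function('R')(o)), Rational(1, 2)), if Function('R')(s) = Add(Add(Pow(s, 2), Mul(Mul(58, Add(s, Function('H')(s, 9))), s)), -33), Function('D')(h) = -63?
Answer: Pow(184751, Rational(1, 2)) ≈ 429.83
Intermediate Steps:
Function('H')(Z, C) = 6 (Function('H')(Z, C) = Mul(-2, -3) = 6)
Function('R')(s) = Add(-33, Pow(s, 2), Mul(s, Add(348, Mul(58, s)))) (Function('R')(s) = Add(Add(Pow(s, 2), Mul(Mul(58, Add(s, 6)), s)), -33) = Add(Add(Pow(s, 2), Mul(Mul(58, Add(6, s)), s)), -33) = Add(Add(Pow(s, 2), Mul(Add(348, Mul(58, s)), s)), -33) = Add(Add(Pow(s, 2), Mul(s, Add(348, Mul(58, s)))), -33) = Add(-33, Pow(s, 2), Mul(s, Add(348, Mul(58, s)))))
Pow(Add(Function('D')(64), Function('R')(o)), Rational(1, 2)) = Pow(Add(-63, Add(-33, Mul(59, Pow(-59, 2)), Mul(348, -59))), Rational(1, 2)) = Pow(Add(-63, Add(-33, Mul(59, 3481), -20532)), Rational(1, 2)) = Pow(Add(-63, Add(-33, 205379, -20532)), Rational(1, 2)) = Pow(Add(-63, 184814), Rational(1, 2)) = Pow(184751, Rational(1, 2))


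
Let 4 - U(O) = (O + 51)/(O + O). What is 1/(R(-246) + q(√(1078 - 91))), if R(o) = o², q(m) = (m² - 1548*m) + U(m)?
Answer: 40471277/932924602999 + 1018601*√987/932924602999 ≈ 7.7683e-5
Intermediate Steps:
U(O) = 4 - (51 + O)/(2*O) (U(O) = 4 - (O + 51)/(O + O) = 4 - (51 + O)/(2*O))
q(m) = m² - 1548*m + (-51 + 7*m)/(2*m) (q(m) = (m² - 1548*m) + (-51 + 7*m)/(2*m) = m² - 1548*m + (-51 + 7*m)/(2*m))
1/(R(-246) + q(√(1078 - 91))) = 1/((-246)² + (7/2 + (√(1078 - 91))² - 1548*√(1078 - 91) - 51/(2*√(1078 - 91)))) = 1/(60516 + (7/2 + (√987)² - 1548*√987 - 51*√987/987/2)) = 1/(60516 + (7/2 + 987 - 1548*√987 - 17*√987/658)) = 1/(60516 + (1981/2 - 1018601*√987/658)) = 1/(123013/2 - 1018601*√987/658)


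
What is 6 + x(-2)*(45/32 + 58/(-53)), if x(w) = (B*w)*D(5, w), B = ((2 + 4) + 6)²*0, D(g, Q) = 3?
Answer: 6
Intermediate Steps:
B = 0 (B = (6 + 6)²*0 = 12²*0 = 144*0 = 0)
x(w) = 0 (x(w) = (0*w)*3 = 0*3 = 0)
6 + x(-2)*(45/32 + 58/(-53)) = 6 + 0*(45/32 + 58/(-53)) = 6 + 0*(45*(1/32) + 58*(-1/53)) = 6 + 0*(45/32 - 58/53) = 6 + 0*(529/1696) = 6 + 0 = 6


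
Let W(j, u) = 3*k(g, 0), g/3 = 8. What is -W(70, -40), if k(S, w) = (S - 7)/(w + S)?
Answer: -17/8 ≈ -2.1250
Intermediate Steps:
g = 24 (g = 3*8 = 24)
k(S, w) = (-7 + S)/(S + w)
W(j, u) = 17/8 (W(j, u) = 3*((-7 + 24)/(24 + 0)) = 3*(17/24) = 17/8)
-W(70, -40) = -1*17/8 = -17/8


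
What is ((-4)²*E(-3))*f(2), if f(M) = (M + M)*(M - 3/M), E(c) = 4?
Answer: 128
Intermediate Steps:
f(M) = 2*M*(M - 3/M) (f(M) = (2*M)*(M - 3/M) = 2*M*(M - 3/M))
((-4)²*E(-3))*f(2) = ((-4)²*4)*(-6 + 2*2²) = (16*4)*(-6 + 2*4) = 64*(-6 + 8) = 64*2 = 128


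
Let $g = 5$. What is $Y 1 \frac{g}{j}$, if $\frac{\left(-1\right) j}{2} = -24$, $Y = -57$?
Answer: $- \frac{95}{16} \approx -5.9375$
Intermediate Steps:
$j = 48$ ($j = \left(-2\right) \left(-24\right) = 48$)
$Y 1 \frac{g}{j} = \left(-57\right) 1 \cdot \frac{5}{48} = - 57 \cdot 5 \cdot \frac{1}{48} = \left(-57\right) \frac{5}{48} = - \frac{95}{16}$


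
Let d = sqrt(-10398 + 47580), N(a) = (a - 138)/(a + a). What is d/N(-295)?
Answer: 590*sqrt(37182)/433 ≈ 262.74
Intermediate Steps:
N(a) = (-138 + a)/(2*a) (N(a) = (-138 + a)/((2*a)) = (-138 + a)*(1/(2*a)) = (-138 + a)/(2*a))
d = sqrt(37182) ≈ 192.83
d/N(-295) = sqrt(37182)/(((1/2)*(-138 - 295)/(-295))) = sqrt(37182)/(((1/2)*(-1/295)*(-433))) = sqrt(37182)/(433/590) = sqrt(37182)*(590/433) = 590*sqrt(37182)/433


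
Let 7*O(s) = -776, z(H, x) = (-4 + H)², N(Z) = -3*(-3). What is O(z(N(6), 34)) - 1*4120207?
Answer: -28842225/7 ≈ -4.1203e+6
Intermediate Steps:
N(Z) = 9
O(s) = -776/7 (O(s) = (⅐)*(-776) = -776/7)
O(z(N(6), 34)) - 1*4120207 = -776/7 - 1*4120207 = -776/7 - 4120207 = -28842225/7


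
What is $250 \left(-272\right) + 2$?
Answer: $-67998$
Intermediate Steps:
$250 \left(-272\right) + 2 = -68000 + 2 = -67998$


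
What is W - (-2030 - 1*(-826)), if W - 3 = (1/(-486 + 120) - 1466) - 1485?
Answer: -638305/366 ≈ -1744.0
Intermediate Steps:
W = -1078969/366 (W = 3 + ((1/(-486 + 120) - 1466) - 1485) = 3 + ((1/(-366) - 1466) - 1485) = 3 + ((-1/366 - 1466) - 1485) = 3 + (-536557/366 - 1485) = 3 - 1080067/366 = -1078969/366 ≈ -2948.0)
W - (-2030 - 1*(-826)) = -1078969/366 - (-2030 - 1*(-826)) = -1078969/366 - (-2030 + 826) = -1078969/366 - 1*(-1204) = -1078969/366 + 1204 = -638305/366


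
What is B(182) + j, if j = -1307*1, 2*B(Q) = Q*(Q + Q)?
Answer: 31817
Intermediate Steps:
B(Q) = Q**2 (B(Q) = (Q*(Q + Q))/2 = (Q*(2*Q))/2 = (2*Q**2)/2 = Q**2)
j = -1307
B(182) + j = 182**2 - 1307 = 33124 - 1307 = 31817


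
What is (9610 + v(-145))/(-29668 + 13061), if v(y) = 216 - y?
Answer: -9971/16607 ≈ -0.60041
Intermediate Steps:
(9610 + v(-145))/(-29668 + 13061) = (9610 + (216 - 1*(-145)))/(-29668 + 13061) = (9610 + (216 + 145))/(-16607) = (9610 + 361)*(-1/16607) = 9971*(-1/16607) = -9971/16607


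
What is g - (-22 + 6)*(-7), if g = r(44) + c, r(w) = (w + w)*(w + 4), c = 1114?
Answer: 5226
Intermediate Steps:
r(w) = 2*w*(4 + w) (r(w) = (2*w)*(4 + w) = 2*w*(4 + w))
g = 5338 (g = 2*44*(4 + 44) + 1114 = 2*44*48 + 1114 = 4224 + 1114 = 5338)
g - (-22 + 6)*(-7) = 5338 - (-22 + 6)*(-7) = 5338 - (-16)*(-7) = 5338 - 1*112 = 5338 - 112 = 5226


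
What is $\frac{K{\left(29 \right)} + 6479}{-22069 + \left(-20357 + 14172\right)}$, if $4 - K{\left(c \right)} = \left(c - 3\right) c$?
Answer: $- \frac{337}{1662} \approx -0.20277$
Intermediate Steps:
$K{\left(c \right)} = 4 - c \left(-3 + c\right)$ ($K{\left(c \right)} = 4 - \left(c - 3\right) c = 4 - \left(-3 + c\right) c = 4 - c \left(-3 + c\right)$)
$\frac{K{\left(29 \right)} + 6479}{-22069 + \left(-20357 + 14172\right)} = \frac{\left(4 - 29^{2} + 3 \cdot 29\right) + 6479}{-22069 + \left(-20357 + 14172\right)} = \frac{\left(4 - 841 + 87\right) + 6479}{-22069 - 6185} = \frac{\left(4 - 841 + 87\right) + 6479}{-28254} = \left(-750 + 6479\right) \left(- \frac{1}{28254}\right) = 5729 \left(- \frac{1}{28254}\right) = - \frac{337}{1662}$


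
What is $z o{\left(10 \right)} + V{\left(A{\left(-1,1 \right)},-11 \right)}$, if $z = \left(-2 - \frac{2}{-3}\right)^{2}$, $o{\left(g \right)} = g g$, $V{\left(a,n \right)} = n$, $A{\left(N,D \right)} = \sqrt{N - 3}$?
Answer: $\frac{1501}{9} \approx 166.78$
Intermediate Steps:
$A{\left(N,D \right)} = \sqrt{-3 + N}$
$o{\left(g \right)} = g^{2}$
$z = \frac{16}{9}$ ($z = \left(-2 - - \frac{2}{3}\right)^{2} = \left(-2 + \frac{2}{3}\right)^{2} = \left(- \frac{4}{3}\right)^{2} = \frac{16}{9} \approx 1.7778$)
$z o{\left(10 \right)} + V{\left(A{\left(-1,1 \right)},-11 \right)} = \frac{16 \cdot 10^{2}}{9} - 11 = \frac{16}{9} \cdot 100 - 11 = \frac{1600}{9} - 11 = \frac{1501}{9}$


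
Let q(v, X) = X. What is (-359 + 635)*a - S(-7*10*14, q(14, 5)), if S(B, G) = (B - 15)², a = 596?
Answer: -825529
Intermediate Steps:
S(B, G) = (-15 + B)²
(-359 + 635)*a - S(-7*10*14, q(14, 5)) = (-359 + 635)*596 - (-15 - 7*10*14)² = 276*596 - (-15 - 70*14)² = 164496 - (-15 - 980)² = 164496 - 1*(-995)² = 164496 - 1*990025 = 164496 - 990025 = -825529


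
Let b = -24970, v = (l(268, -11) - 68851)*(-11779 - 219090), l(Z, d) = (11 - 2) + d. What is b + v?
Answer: 15895998287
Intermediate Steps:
l(Z, d) = 9 + d
v = 15896023257 (v = ((9 - 11) - 68851)*(-11779 - 219090) = (-2 - 68851)*(-230869) = -68853*(-230869) = 15896023257)
b + v = -24970 + 15896023257 = 15895998287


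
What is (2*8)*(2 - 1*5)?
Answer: -48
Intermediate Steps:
(2*8)*(2 - 1*5) = 16*(2 - 5) = 16*(-3) = -48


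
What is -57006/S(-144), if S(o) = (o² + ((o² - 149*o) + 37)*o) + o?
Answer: 3167/336688 ≈ 0.0094063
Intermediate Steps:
S(o) = o + o² + o*(37 + o² - 149*o) (S(o) = (o² + (37 + o² - 149*o)*o) + o = (o² + o*(37 + o² - 149*o)) + o = o + o² + o*(37 + o² - 149*o))
-57006/S(-144) = -57006*(-1/(144*(38 + (-144)² - 148*(-144)))) = -57006*(-1/(144*(38 + 20736 + 21312))) = -57006/((-144*42086)) = -57006/(-6060384) = -57006*(-1/6060384) = 3167/336688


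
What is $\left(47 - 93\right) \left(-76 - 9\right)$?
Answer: $3910$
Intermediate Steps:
$\left(47 - 93\right) \left(-76 - 9\right) = \left(-46\right) \left(-85\right) = 3910$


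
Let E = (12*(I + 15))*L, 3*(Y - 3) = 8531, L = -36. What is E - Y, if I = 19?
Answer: -52604/3 ≈ -17535.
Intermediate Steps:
Y = 8540/3 (Y = 3 + (⅓)*8531 = 3 + 8531/3 = 8540/3 ≈ 2846.7)
E = -14688 (E = (12*(19 + 15))*(-36) = (12*34)*(-36) = 408*(-36) = -14688)
E - Y = -14688 - 1*8540/3 = -14688 - 8540/3 = -52604/3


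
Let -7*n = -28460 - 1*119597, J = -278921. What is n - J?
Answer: 300072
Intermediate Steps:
n = 21151 (n = -(-28460 - 1*119597)/7 = -(-28460 - 119597)/7 = -⅐*(-148057) = 21151)
n - J = 21151 - 1*(-278921) = 21151 + 278921 = 300072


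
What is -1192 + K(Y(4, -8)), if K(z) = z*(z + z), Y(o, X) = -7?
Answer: -1094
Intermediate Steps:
K(z) = 2*z**2 (K(z) = z*(2*z) = 2*z**2)
-1192 + K(Y(4, -8)) = -1192 + 2*(-7)**2 = -1192 + 2*49 = -1192 + 98 = -1094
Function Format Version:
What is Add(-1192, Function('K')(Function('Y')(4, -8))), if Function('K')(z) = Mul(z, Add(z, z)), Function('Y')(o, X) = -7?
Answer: -1094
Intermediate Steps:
Function('K')(z) = Mul(2, Pow(z, 2)) (Function('K')(z) = Mul(z, Mul(2, z)) = Mul(2, Pow(z, 2)))
Add(-1192, Function('K')(Function('Y')(4, -8))) = Add(-1192, Mul(2, Pow(-7, 2))) = Add(-1192, Mul(2, 49)) = Add(-1192, 98) = -1094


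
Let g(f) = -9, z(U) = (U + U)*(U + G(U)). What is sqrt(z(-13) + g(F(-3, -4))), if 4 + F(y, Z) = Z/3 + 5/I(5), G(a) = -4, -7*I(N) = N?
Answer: sqrt(433) ≈ 20.809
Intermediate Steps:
I(N) = -N/7
F(y, Z) = -11 + Z/3 (F(y, Z) = -4 + (Z/3 + 5/((-1/7*5))) = -4 + (Z*(1/3) + 5/(-5/7)) = -4 + (Z/3 + 5*(-7/5)) = -4 + (Z/3 - 7) = -4 + (-7 + Z/3) = -11 + Z/3)
z(U) = 2*U*(-4 + U) (z(U) = (U + U)*(U - 4) = (2*U)*(-4 + U) = 2*U*(-4 + U))
sqrt(z(-13) + g(F(-3, -4))) = sqrt(2*(-13)*(-4 - 13) - 9) = sqrt(2*(-13)*(-17) - 9) = sqrt(442 - 9) = sqrt(433)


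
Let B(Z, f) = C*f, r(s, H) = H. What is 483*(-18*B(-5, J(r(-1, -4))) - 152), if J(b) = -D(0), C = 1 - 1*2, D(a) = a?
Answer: -73416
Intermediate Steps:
C = -1 (C = 1 - 2 = -1)
J(b) = 0 (J(b) = -1*0 = 0)
B(Z, f) = -f
483*(-18*B(-5, J(r(-1, -4))) - 152) = 483*(-(-18)*0 - 152) = 483*(-18*0 - 152) = 483*(0 - 152) = 483*(-152) = -73416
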